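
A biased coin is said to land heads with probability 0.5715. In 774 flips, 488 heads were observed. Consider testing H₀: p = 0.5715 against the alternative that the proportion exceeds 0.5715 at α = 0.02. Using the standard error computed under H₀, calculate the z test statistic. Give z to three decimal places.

p̂ = 488/774 ≈ 0.63049.
Standard error under H₀: √(0.5715×0.4285/774) = 0.01779.
z = (0.63049 − 0.5715)/0.01779 = 0.05899/0.01779 = 3.316.
p-value = P(Z > 3.316) ≈ 0.0005; since p < α = 0.02, reject H₀.

z = 3.316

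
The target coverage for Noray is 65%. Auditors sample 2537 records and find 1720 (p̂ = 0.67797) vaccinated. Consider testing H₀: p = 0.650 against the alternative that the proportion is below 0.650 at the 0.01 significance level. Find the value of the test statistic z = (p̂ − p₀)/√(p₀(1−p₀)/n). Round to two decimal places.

p̂ = 1720/2537 ≈ 0.6780.
Standard error under H₀: √(0.65×0.35/2537) = 0.0095.
z = (0.6780 − 0.65)/0.0095 = 0.0280/0.0095 = 2.95.
p-value = P(Z < 2.953) ≈ 0.9984, so at α = 0.01 we fail to reject H₀.

z = 2.95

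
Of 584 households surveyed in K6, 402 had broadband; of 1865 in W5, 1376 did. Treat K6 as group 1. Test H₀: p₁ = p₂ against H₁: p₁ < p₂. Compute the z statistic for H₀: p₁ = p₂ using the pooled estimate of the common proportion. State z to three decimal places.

p̂₁ = 402/584 = 0.68836, p̂₂ = 1376/1865 = 0.73780.
Pooled p̂ = (402+1376)/(584+1865) = 1778/2449 = 0.72601.
SE = √(0.198919 × 0.00224852) = 0.02115.
z = (0.68836 − 0.73780)/0.02115 = -0.04944/0.02115 = -2.338.

z = -2.338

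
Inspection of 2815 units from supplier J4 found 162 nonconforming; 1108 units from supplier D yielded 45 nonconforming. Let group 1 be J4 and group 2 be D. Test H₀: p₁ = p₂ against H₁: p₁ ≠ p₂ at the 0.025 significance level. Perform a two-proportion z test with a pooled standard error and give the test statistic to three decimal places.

z = 2.136

p̂₁ = 162/2815 ≈ 0.05755, p̂₂ = 45/1108 ≈ 0.04061.
Pooled p̂ = (162+45)/(2815+1108) = 207/3923 = 0.05277.
SE = √(p̂(1−p̂)(1/n₁+1/n₂)) = √(0.05277·0.94723·0.00125777) = √(6.28651e-05) = 0.00793.
z = (0.05755 − 0.04061)/0.00793 = 0.01694/0.00793 = 2.136.
Two-sided p-value ≈ 2·Φ(−2.136) = 0.0327. With α = 0.025, fail to reject H₀.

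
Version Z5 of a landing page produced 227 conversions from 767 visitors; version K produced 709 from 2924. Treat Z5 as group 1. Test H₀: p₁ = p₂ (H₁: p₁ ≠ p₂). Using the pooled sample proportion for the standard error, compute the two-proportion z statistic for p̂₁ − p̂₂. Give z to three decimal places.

z = 3.030

p̂₁ = 227/767 = 0.29596, p̂₂ = 709/2924 = 0.24248.
Pooled p̂ = (227+709)/(767+2924) = 936/3691 = 0.25359.
SE = √(p̂(1−p̂)(1/n₁+1/n₂)) = √(0.25359·0.74641·0.00164578) = √(0.000311516) = 0.01765.
z = (0.29596 − 0.24248)/0.01765 = 0.05348/0.01765 = 3.030.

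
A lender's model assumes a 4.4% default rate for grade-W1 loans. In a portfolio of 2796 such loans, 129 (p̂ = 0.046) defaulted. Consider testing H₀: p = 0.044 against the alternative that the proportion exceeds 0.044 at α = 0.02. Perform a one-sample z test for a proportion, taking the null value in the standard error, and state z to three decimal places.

p̂ = 129/2796 ≈ 0.046137.
SE = √(p₀(1−p₀)/n) = √(0.042064/2796) = 0.003879.
z = (0.046137 − 0.044)/0.003879 = 0.002137/0.003879 = 0.551.
p-value = P(Z > 0.551) ≈ 0.2908, so at α = 0.02 we fail to reject H₀.

z = 0.551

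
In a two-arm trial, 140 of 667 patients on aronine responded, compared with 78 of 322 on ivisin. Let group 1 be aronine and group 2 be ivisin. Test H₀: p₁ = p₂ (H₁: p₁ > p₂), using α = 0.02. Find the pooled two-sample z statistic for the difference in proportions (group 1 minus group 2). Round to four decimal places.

z = -1.1497

p̂₁ = 140/667 ≈ 0.209895, p̂₂ = 78/322 ≈ 0.242236.
Pooled p̂ = (140+78)/(667+322) = 218/989 = 0.220425.
SE = √(p̂(1−p̂)(1/n₁+1/n₂)) = √(0.220425·0.779575·0.00460484) = √(0.000791285) = 0.028130.
z = (0.209895 − 0.242236)/0.028130 = -0.032341/0.028130 = -1.1497.
p-value = P(Z > -1.150) ≈ 0.8749; since p > α = 0.02, fail to reject H₀.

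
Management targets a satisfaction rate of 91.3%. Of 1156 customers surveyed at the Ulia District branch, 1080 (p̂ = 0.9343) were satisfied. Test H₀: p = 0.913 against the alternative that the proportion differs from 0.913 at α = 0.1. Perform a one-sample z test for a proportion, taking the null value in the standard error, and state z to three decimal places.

p̂ = 1080/1156 ≈ 0.934256.
Under H₀, SE = √(0.913·0.087/1156) = √(6.87119e-05) = 0.008289.
z = (0.934256 − 0.913)/0.008289 = 0.021256/0.008289 = 2.564.
p-value = 2·P(Z > 2.564) ≈ 0.0103, so at α = 0.1 we reject H₀.

z = 2.564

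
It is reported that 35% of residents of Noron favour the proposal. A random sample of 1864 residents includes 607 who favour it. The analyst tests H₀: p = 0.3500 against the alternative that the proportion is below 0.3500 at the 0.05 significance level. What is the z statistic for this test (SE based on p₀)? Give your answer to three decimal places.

z = -2.205

p̂ = 607/1864 = 0.32564.
SE = √(p₀(1−p₀)/n) = √(0.2275/1864) = 0.01105.
z = (0.32564 − 0.35)/0.01105 = -0.02436/0.01105 = -2.205.
p-value = P(Z < -2.205) ≈ 0.0137, so at α = 0.05 we reject H₀.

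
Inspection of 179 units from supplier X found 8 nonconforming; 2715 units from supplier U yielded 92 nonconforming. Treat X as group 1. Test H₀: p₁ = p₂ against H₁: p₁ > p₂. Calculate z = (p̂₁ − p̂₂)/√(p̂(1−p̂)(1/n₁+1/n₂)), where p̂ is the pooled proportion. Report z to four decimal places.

p̂₁ = 8/179 ≈ 0.044693, p̂₂ = 92/2715 ≈ 0.033886.
Pooled p̂ = (8+92)/(179+2715) = 100/2894 = 0.034554.
SE = √(p̂(1−p̂)(1/n₁+1/n₂)) = √(0.034554·0.965446·0.00595492) = √(0.000198658) = 0.014095.
z = (0.044693 − 0.033886)/0.014095 = 0.010807/0.014095 = 0.7667.
p-value = P(Z > 0.767) ≈ 0.2216.

z = 0.7667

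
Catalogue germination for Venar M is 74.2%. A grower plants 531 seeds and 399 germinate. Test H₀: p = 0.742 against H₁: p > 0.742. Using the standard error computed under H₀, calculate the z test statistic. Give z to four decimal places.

z = 0.4957

p̂ = 399/531 = 0.751412.
Under H₀, SE = √(0.742·0.258/531) = √(0.00036052) = 0.018987.
z = (0.751412 − 0.742)/0.018987 = 0.009412/0.018987 = 0.4957.
p-value = P(Z > 0.496) ≈ 0.3100.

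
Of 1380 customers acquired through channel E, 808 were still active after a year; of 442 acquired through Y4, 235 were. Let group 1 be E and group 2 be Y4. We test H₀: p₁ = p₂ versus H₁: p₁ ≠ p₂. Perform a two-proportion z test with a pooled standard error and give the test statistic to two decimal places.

z = 1.99

p̂₁ = 808/1380 ≈ 0.5855, p̂₂ = 235/442 ≈ 0.5317.
Pooled p̂ = (808+235)/(1380+442) = 1043/1822 = 0.5724.
SE = √(0.244751 × 0.00298708) = 0.0270.
z = (0.5855 − 0.5317)/0.0270 = 0.0538/0.0270 = 1.99.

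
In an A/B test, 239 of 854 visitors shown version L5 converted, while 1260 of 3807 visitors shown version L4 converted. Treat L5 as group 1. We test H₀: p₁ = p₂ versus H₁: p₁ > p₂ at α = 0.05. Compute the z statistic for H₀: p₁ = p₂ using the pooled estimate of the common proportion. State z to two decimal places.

p̂₁ = 239/854 ≈ 0.2799, p̂₂ = 1260/3807 ≈ 0.3310.
Pooled p̂ = (239+1260)/(854+3807) = 1499/4661 = 0.3216.
SE = √(p̂(1−p̂)(1/n₁+1/n₂)) = √(0.3216·0.6784·0.00143363) = √(0.000312783) = 0.0177.
z = (0.2799 − 0.3310)/0.0177 = -0.0511/0.0177 = -2.89.
p-value = P(Z > -2.890) ≈ 0.9981; since p > α = 0.05, fail to reject H₀.

z = -2.89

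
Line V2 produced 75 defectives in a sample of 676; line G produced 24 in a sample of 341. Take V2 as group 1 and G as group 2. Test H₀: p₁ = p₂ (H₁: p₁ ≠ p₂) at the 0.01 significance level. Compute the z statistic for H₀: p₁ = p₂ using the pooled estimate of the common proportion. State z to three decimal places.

p̂₁ = 75/676 ≈ 0.11095, p̂₂ = 24/341 ≈ 0.07038.
Pooled p̂ = (75+24)/(676+341) = 99/1017 = 0.09735.
SE = √(0.0878691 × 0.00441184) = 0.01969.
z = (0.11095 − 0.07038)/0.01969 = 0.04057/0.01969 = 2.060.
Two-sided p-value ≈ 2·Φ(−2.060) = 0.0394, so at α = 0.01 we fail to reject H₀.

z = 2.060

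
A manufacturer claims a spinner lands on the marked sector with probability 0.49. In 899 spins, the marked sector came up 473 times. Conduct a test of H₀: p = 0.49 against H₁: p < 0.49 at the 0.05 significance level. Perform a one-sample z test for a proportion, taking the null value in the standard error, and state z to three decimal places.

z = 2.168

p̂ = 473/899 ≈ 0.52614.
Standard error under H₀: √(0.49×0.51/899) = 0.01667.
z = (0.52614 − 0.49)/0.01667 = 0.03614/0.01667 = 2.168.
p-value = P(Z < 2.168) ≈ 0.9849; since p > α = 0.05, fail to reject H₀.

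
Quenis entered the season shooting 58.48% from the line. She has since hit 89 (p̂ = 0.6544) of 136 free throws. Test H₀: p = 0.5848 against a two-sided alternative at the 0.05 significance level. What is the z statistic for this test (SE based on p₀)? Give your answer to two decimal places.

p̂ = 89/136 = 0.6544.
SE = √(p₀(1−p₀)/n) = √(0.24281/136) = 0.0423.
z = (0.6544 − 0.5848)/0.0423 = 0.0696/0.0423 = 1.65.
Two-sided p-value ≈ 2·Φ(−1.647) = 0.0995, so at α = 0.05 we fail to reject H₀.

z = 1.65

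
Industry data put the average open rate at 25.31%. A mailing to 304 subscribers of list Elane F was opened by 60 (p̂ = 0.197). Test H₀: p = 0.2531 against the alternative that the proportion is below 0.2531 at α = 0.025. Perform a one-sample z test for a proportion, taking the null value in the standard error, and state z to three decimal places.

z = -2.235

p̂ = 60/304 ≈ 0.19737.
SE = √(p₀(1−p₀)/n) = √(0.18904/304) = 0.02494.
z = (0.19737 − 0.2531)/0.02494 = -0.05573/0.02494 = -2.235.
p-value = P(Z < -2.235) ≈ 0.0127; since p < α = 0.025, reject H₀.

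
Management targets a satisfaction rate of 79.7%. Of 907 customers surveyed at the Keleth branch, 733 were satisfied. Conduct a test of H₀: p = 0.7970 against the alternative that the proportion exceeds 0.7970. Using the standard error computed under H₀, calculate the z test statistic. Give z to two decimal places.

p̂ = 733/907 = 0.8082.
SE = √(p₀(1−p₀)/n) = √(0.16179/907) = 0.0134.
z = (0.8082 − 0.797)/0.0134 = 0.0112/0.0134 = 0.84.

z = 0.84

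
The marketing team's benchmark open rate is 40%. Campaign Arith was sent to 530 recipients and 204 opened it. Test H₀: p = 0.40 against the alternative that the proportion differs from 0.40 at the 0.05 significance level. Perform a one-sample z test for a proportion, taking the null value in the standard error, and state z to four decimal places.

p̂ = 204/530 ≈ 0.384906.
SE = √(p₀(1−p₀)/n) = √(0.24/530) = 0.021280.
z = (0.384906 − 0.4)/0.021280 = -0.015094/0.021280 = -0.7093.
p-value = 2·P(Z > 0.709) ≈ 0.4781; since p > α = 0.05, fail to reject H₀.

z = -0.7093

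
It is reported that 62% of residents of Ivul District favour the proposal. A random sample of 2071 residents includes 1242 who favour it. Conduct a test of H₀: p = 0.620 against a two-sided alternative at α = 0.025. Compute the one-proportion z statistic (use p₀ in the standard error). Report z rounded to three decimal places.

p̂ = 1242/2071 = 0.59971.
SE = √(p₀(1−p₀)/n) = √(0.2356/2071) = 0.01067.
z = (0.59971 − 0.62)/0.01067 = -0.02029/0.01067 = -1.902.
Two-sided p-value ≈ 2·Φ(−1.902) = 0.0571. With α = 0.025, fail to reject H₀.

z = -1.902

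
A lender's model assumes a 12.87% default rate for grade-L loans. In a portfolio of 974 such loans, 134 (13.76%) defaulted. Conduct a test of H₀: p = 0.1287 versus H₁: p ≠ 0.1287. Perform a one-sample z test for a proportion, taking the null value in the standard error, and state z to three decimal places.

p̂ = 134/974 = 0.137577.
SE = √(p₀(1−p₀)/n) = √(0.11214/974) = 0.010730.
z = (0.137577 − 0.1287)/0.010730 = 0.008877/0.010730 = 0.827.

z = 0.827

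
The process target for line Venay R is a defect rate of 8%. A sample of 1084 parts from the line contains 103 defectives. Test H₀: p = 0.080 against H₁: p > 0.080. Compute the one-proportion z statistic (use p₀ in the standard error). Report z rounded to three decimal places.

p̂ = 103/1084 = 0.09502.
Standard error under H₀: √(0.08×0.92/1084) = 0.00824.
z = (0.09502 − 0.08)/0.00824 = 0.01502/0.00824 = 1.823.
p-value = P(Z > 1.823) ≈ 0.0342.

z = 1.823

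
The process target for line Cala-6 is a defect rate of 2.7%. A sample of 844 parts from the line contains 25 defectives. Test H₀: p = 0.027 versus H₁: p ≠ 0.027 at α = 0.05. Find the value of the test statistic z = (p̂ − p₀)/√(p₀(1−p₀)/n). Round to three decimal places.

p̂ = 25/844 ≈ 0.02962.
SE = √(p₀(1−p₀)/n) = √(0.026271/844) = 0.00558.
z = (0.02962 − 0.027)/0.00558 = 0.00262/0.00558 = 0.470.
Two-sided p-value ≈ 2·Φ(−0.470) = 0.6385; since p > α = 0.05, fail to reject H₀.

z = 0.470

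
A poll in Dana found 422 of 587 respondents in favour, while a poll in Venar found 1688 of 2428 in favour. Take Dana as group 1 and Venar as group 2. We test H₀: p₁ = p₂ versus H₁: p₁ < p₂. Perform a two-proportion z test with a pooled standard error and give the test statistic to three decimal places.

p̂₁ = 422/587 = 0.71891, p̂₂ = 1688/2428 = 0.69522.
Pooled p̂ = (422+1688)/(587+2428) = 2110/3015 = 0.69983.
SE = √(0.210066 × 0.00211544) = 0.02108.
z = (0.71891 − 0.69522)/0.02108 = 0.02369/0.02108 = 1.124.

z = 1.124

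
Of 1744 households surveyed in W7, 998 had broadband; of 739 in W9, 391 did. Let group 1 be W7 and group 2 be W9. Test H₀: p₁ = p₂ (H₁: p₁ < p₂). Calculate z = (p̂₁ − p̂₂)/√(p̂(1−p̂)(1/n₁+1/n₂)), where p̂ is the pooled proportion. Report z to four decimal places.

z = 1.9804

p̂₁ = 998/1744 = 0.572248, p̂₂ = 391/739 = 0.529093.
Pooled p̂ = (998+391)/(1744+739) = 1389/2483 = 0.559404.
SE = √(p̂(1−p̂)(1/n₁+1/n₂)) = √(0.559404·0.440596·0.00192657) = √(0.000474845) = 0.021791.
z = (0.572248 − 0.529093)/0.021791 = 0.043155/0.021791 = 1.9804.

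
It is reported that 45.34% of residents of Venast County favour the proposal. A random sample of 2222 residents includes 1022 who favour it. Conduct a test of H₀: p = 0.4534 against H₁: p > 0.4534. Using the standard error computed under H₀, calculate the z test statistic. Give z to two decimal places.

p̂ = 1022/2222 = 0.45995.
SE = √(p₀(1−p₀)/n) = √(0.24783/2222) = 0.01056.
z = (0.45995 − 0.4534)/0.01056 = 0.00655/0.01056 = 0.62.
p-value = P(Z > 0.620) ≈ 0.2677.

z = 0.62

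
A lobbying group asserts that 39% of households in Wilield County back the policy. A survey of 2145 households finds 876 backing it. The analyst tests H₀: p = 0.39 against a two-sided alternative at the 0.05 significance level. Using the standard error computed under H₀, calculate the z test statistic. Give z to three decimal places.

z = 1.746

p̂ = 876/2145 ≈ 0.40839.
Under H₀, SE = √(0.39·0.61/2145) = √(0.000110909) = 0.01053.
z = (0.40839 − 0.39)/0.01053 = 0.01839/0.01053 = 1.746.
Two-sided p-value ≈ 2·Φ(−1.746) = 0.0807, so at α = 0.05 we fail to reject H₀.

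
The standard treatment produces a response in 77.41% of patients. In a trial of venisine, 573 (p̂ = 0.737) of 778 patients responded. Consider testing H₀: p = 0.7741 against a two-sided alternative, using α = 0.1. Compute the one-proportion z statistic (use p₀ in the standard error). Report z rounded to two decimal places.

z = -2.51

p̂ = 573/778 = 0.7365.
SE = √(p₀(1−p₀)/n) = √(0.17487/778) = 0.0150.
z = (0.7365 − 0.7741)/0.0150 = -0.0376/0.0150 = -2.51.
p-value = 2·P(Z > 2.508) ≈ 0.0122; since p < α = 0.1, reject H₀.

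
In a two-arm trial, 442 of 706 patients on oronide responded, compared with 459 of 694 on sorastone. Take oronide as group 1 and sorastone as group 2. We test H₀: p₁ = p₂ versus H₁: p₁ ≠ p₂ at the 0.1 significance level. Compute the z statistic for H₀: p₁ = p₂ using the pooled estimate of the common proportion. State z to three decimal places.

z = -1.380

p̂₁ = 442/706 ≈ 0.62606, p̂₂ = 459/694 ≈ 0.66138.
Pooled p̂ = (442+459)/(706+694) = 901/1400 = 0.64357.
SE = √(p̂(1−p̂)(1/n₁+1/n₂)) = √(0.64357·0.35643·0.00285735) = √(0.00065544) = 0.02560.
z = (0.62606 − 0.66138)/0.02560 = -0.03532/0.02560 = -1.380.
Two-sided p-value ≈ 2·Φ(−1.380) = 0.1677. With α = 0.1, fail to reject H₀.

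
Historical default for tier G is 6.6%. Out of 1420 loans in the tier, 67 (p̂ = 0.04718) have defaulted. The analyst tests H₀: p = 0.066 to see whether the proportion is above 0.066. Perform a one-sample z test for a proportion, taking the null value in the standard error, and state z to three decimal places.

p̂ = 67/1420 = 0.04718.
Under H₀, SE = √(0.066·0.934/1420) = √(4.34113e-05) = 0.00659.
z = (0.04718 − 0.066)/0.00659 = -0.01882/0.00659 = -2.856.

z = -2.856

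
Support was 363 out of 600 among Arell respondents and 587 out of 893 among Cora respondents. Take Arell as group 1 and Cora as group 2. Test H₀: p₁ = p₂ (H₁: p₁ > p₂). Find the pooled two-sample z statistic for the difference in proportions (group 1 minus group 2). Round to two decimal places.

z = -2.06

p̂₁ = 363/600 ≈ 0.6050, p̂₂ = 587/893 ≈ 0.6573.
Pooled p̂ = (363+587)/(600+893) = 950/1493 = 0.6363.
SE = √(0.231422 × 0.00278649) = 0.0254.
z = (0.6050 − 0.6573)/0.0254 = -0.0523/0.0254 = -2.06.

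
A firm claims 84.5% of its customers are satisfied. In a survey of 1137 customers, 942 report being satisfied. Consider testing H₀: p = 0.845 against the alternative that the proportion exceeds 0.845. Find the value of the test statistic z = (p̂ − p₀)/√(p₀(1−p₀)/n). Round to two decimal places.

p̂ = 942/1137 ≈ 0.8285.
Standard error under H₀: √(0.845×0.155/1137) = 0.0107.
z = (0.8285 − 0.845)/0.0107 = -0.0165/0.0107 = -1.54.

z = -1.54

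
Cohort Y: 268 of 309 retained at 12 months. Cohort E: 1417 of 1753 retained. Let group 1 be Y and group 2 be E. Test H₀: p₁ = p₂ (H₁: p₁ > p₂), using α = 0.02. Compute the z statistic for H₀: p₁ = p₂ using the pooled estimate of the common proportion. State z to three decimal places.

z = 2.473

p̂₁ = 268/309 ≈ 0.86731, p̂₂ = 1417/1753 ≈ 0.80833.
Pooled p̂ = (268+1417)/(309+1753) = 1685/2062 = 0.81717.
SE = √(p̂(1−p̂)(1/n₁+1/n₂)) = √(0.81717·0.18283·0.0038067) = √(0.000568738) = 0.02385.
z = (0.86731 − 0.80833)/0.02385 = 0.05898/0.02385 = 2.473.
p-value = P(Z > 2.473) ≈ 0.0067. With α = 0.02, reject H₀.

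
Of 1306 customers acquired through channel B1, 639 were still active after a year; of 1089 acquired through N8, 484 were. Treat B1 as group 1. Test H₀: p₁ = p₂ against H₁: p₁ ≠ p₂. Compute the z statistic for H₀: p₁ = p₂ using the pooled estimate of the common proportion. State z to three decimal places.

p̂₁ = 639/1306 ≈ 0.48928, p̂₂ = 484/1089 ≈ 0.44444.
Pooled p̂ = (639+484)/(1306+1089) = 1123/2395 = 0.46889.
SE = √(0.249032 × 0.00168397) = 0.02048.
z = (0.48928 − 0.44444)/0.02048 = 0.04484/0.02048 = 2.189.

z = 2.189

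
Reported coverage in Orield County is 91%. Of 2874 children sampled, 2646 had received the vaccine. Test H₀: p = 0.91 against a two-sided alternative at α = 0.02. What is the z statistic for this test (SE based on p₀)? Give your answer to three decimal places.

p̂ = 2646/2874 = 0.92067.
SE = √(p₀(1−p₀)/n) = √(0.0819/2874) = 0.00534.
z = (0.92067 − 0.91)/0.00534 = 0.01067/0.00534 = 1.998.
p-value = 2·P(Z > 1.998) ≈ 0.0457, so at α = 0.02 we fail to reject H₀.

z = 1.998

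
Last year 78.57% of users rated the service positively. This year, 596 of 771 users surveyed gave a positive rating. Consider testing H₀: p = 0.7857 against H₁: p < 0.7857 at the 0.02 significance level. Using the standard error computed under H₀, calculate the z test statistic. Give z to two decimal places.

p̂ = 596/771 = 0.7730.
SE = √(p₀(1−p₀)/n) = √(0.16838/771) = 0.0148.
z = (0.7730 − 0.7857)/0.0148 = -0.0127/0.0148 = -0.86.
p-value = P(Z < -0.858) ≈ 0.1955; since p > α = 0.02, fail to reject H₀.

z = -0.86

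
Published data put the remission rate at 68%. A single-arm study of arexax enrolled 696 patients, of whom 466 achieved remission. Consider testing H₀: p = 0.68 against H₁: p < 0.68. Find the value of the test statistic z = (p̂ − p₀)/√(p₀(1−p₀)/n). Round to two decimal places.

z = -0.59

p̂ = 466/696 ≈ 0.6695.
Under H₀, SE = √(0.68·0.32/696) = √(0.000312644) = 0.0177.
z = (0.6695 − 0.68)/0.0177 = -0.0105/0.0177 = -0.59.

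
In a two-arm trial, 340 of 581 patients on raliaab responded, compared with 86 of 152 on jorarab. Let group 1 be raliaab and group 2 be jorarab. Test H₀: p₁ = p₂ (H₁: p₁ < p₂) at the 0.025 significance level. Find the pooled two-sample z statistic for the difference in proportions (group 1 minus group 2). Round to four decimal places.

p̂₁ = 340/581 = 0.585198, p̂₂ = 86/152 = 0.565789.
Pooled p̂ = (340+86)/(581+152) = 426/733 = 0.581173.
SE = √(0.243411 × 0.00830012) = 0.044948.
z = (0.585198 − 0.565789)/0.044948 = 0.019409/0.044948 = 0.4318.
p-value = P(Z < 0.432) ≈ 0.6671; since p > α = 0.025, fail to reject H₀.

z = 0.4318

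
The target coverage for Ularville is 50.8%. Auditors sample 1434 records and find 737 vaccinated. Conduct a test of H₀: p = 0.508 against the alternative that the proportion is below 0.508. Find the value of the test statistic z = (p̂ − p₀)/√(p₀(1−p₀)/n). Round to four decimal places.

z = 0.4505

p̂ = 737/1434 = 0.513947.
Under H₀, SE = √(0.508·0.492/1434) = √(0.000174293) = 0.013202.
z = (0.513947 − 0.508)/0.013202 = 0.005947/0.013202 = 0.4505.
p-value = P(Z < 0.450) ≈ 0.6738.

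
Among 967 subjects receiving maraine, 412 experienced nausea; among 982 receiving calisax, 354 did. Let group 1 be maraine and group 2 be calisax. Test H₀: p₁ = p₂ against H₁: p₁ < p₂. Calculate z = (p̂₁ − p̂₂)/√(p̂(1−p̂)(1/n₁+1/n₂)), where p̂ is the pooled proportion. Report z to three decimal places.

p̂₁ = 412/967 ≈ 0.42606, p̂₂ = 354/982 ≈ 0.36049.
Pooled p̂ = (412+354)/(967+982) = 766/1949 = 0.39302.
SE = √(p̂(1−p̂)(1/n₁+1/n₂)) = √(0.39302·0.60698·0.00205246) = √(0.000489625) = 0.02213.
z = (0.42606 − 0.36049)/0.02213 = 0.06557/0.02213 = 2.963.
p-value = P(Z < 2.963) ≈ 0.9985.

z = 2.963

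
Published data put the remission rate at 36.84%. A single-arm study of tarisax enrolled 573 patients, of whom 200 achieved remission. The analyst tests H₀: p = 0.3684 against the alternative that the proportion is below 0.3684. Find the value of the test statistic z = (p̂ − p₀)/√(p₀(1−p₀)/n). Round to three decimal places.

p̂ = 200/573 = 0.34904.
Standard error under H₀: √(0.3684×0.6316/573) = 0.02015.
z = (0.34904 − 0.3684)/0.02015 = -0.01936/0.02015 = -0.961.
p-value = P(Z < -0.961) ≈ 0.1683.

z = -0.961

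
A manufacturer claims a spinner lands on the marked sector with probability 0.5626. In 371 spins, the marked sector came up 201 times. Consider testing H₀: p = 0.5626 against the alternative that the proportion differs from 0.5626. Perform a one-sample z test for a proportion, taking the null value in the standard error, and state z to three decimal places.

p̂ = 201/371 ≈ 0.541779.
Under H₀, SE = √(0.5626·0.4374/371) = √(0.000663292) = 0.025754.
z = (0.541779 − 0.5626)/0.025754 = -0.020821/0.025754 = -0.808.
p-value = 2·P(Z > 0.808) ≈ 0.4188.

z = -0.808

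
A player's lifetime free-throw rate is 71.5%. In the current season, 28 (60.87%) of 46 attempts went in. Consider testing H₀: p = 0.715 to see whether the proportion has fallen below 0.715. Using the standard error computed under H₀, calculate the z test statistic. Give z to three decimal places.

z = -1.597

p̂ = 28/46 ≈ 0.60870.
SE = √(p₀(1−p₀)/n) = √(0.20378/46) = 0.06656.
z = (0.60870 − 0.715)/0.06656 = -0.10630/0.06656 = -1.597.
p-value = P(Z < -1.597) ≈ 0.0551.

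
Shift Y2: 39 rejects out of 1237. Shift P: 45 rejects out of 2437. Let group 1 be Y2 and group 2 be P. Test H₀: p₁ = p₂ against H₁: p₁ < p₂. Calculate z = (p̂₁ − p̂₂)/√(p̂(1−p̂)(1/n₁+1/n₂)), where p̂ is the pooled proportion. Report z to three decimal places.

z = 2.503

p̂₁ = 39/1237 ≈ 0.031528, p̂₂ = 45/2437 ≈ 0.018465.
Pooled p̂ = (39+45)/(1237+2437) = 84/3674 = 0.022863.
SE = √(p̂(1−p̂)(1/n₁+1/n₂)) = √(0.022863·0.977137·0.00121875) = √(2.72276e-05) = 0.005218.
z = (0.031528 − 0.018465)/0.005218 = 0.013063/0.005218 = 2.503.
p-value = P(Z < 2.503) ≈ 0.9938.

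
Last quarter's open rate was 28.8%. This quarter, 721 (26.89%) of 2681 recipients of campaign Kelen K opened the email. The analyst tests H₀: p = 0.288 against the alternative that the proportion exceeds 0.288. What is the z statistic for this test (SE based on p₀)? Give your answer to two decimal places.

z = -2.18

p̂ = 721/2681 = 0.26893.
Under H₀, SE = √(0.288·0.712/2681) = √(7.64849e-05) = 0.00875.
z = (0.26893 − 0.288)/0.00875 = -0.01907/0.00875 = -2.18.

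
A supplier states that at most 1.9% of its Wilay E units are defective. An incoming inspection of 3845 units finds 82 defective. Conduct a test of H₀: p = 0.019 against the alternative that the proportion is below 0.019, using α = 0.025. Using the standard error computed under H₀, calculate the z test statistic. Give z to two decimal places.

z = 1.06

p̂ = 82/3845 ≈ 0.02133.
Standard error under H₀: √(0.019×0.981/3845) = 0.00220.
z = (0.02133 − 0.019)/0.00220 = 0.00233/0.00220 = 1.06.
p-value = P(Z < 1.057) ≈ 0.8547, so at α = 0.025 we fail to reject H₀.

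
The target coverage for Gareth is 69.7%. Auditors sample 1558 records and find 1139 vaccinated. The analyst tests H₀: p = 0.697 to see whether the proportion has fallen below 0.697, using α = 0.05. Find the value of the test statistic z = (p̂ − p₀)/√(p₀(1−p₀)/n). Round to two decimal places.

z = 2.93

p̂ = 1139/1558 ≈ 0.73107.
SE = √(p₀(1−p₀)/n) = √(0.21119/1558) = 0.01164.
z = (0.73107 − 0.697)/0.01164 = 0.03407/0.01164 = 2.93.
p-value = P(Z < 2.926) ≈ 0.9983, so at α = 0.05 we fail to reject H₀.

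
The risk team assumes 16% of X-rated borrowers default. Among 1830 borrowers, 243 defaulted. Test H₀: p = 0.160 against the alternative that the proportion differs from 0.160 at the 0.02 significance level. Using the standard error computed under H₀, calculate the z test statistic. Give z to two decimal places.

p̂ = 243/1830 = 0.13279.
Under H₀, SE = √(0.16·0.84/1830) = √(7.34426e-05) = 0.00857.
z = (0.13279 − 0.16)/0.00857 = -0.02721/0.00857 = -3.18.
Two-sided p-value ≈ 2·Φ(−3.175) = 0.0015, so at α = 0.02 we reject H₀.

z = -3.18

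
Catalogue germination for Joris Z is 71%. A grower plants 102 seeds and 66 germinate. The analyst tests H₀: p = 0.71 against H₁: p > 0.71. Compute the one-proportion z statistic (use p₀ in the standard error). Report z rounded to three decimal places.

p̂ = 66/102 = 0.64706.
Standard error under H₀: √(0.71×0.29/102) = 0.04493.
z = (0.64706 − 0.71)/0.04493 = -0.06294/0.04493 = -1.401.
p-value = P(Z > -1.401) ≈ 0.9194.

z = -1.401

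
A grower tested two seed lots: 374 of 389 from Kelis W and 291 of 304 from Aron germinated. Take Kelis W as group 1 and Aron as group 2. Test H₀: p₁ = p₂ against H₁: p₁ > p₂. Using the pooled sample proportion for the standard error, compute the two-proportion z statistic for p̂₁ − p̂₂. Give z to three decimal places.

p̂₁ = 374/389 = 0.96144, p̂₂ = 291/304 = 0.95724.
Pooled p̂ = (374+291)/(389+304) = 665/693 = 0.95960.
SE = √(0.0387716 × 0.00586017) = 0.01507.
z = (0.96144 − 0.95724)/0.01507 = 0.00420/0.01507 = 0.279.

z = 0.279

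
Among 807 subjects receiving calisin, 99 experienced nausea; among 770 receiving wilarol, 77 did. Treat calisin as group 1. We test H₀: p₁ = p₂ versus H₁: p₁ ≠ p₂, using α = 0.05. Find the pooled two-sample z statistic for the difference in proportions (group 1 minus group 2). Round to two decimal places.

z = 1.43

p̂₁ = 99/807 ≈ 0.1227, p̂₂ = 77/770 ≈ 0.1000.
Pooled p̂ = (99+77)/(807+770) = 176/1577 = 0.1116.
SE = √(0.0991488 × 0.00253786) = 0.0159.
z = (0.1227 − 0.1000)/0.0159 = 0.0227/0.0159 = 1.43.
p-value = 2·P(Z > 1.430) ≈ 0.1528; since p > α = 0.05, fail to reject H₀.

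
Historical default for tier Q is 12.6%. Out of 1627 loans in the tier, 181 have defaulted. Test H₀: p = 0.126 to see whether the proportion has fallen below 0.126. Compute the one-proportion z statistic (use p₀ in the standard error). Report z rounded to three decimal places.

p̂ = 181/1627 = 0.111248.
Standard error under H₀: √(0.126×0.874/1627) = 0.008227.
z = (0.111248 − 0.126)/0.008227 = -0.014752/0.008227 = -1.793.
p-value = P(Z < -1.793) ≈ 0.0365.

z = -1.793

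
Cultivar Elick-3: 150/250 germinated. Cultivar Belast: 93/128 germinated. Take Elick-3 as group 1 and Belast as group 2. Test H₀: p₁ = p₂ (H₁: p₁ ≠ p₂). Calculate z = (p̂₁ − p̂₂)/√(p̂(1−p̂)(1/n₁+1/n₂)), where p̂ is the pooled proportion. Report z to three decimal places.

p̂₁ = 150/250 = 0.60000, p̂₂ = 93/128 = 0.72656.
Pooled p̂ = (150+93)/(250+128) = 243/378 = 0.64286.
SE = √(p̂(1−p̂)(1/n₁+1/n₂)) = √(0.64286·0.35714·0.0118125) = √(0.00271205) = 0.05208.
z = (0.60000 − 0.72656)/0.05208 = -0.12656/0.05208 = -2.430.
p-value = 2·P(Z > 2.430) ≈ 0.0151.

z = -2.430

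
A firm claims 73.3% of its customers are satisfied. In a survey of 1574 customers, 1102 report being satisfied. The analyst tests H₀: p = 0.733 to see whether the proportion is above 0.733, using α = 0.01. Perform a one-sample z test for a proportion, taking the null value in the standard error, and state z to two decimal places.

z = -2.95

p̂ = 1102/1574 = 0.70013.
Under H₀, SE = √(0.733·0.267/1574) = √(0.00012434) = 0.01115.
z = (0.70013 − 0.733)/0.01115 = -0.03287/0.01115 = -2.95.
p-value = P(Z > -2.948) ≈ 0.9984; since p > α = 0.01, fail to reject H₀.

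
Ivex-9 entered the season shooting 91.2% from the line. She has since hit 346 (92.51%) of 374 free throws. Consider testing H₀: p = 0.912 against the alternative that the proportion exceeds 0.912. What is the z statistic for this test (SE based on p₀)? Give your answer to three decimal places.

p̂ = 346/374 = 0.925134.
SE = √(p₀(1−p₀)/n) = √(0.080256/374) = 0.014649.
z = (0.925134 − 0.912)/0.014649 = 0.013134/0.014649 = 0.897.

z = 0.897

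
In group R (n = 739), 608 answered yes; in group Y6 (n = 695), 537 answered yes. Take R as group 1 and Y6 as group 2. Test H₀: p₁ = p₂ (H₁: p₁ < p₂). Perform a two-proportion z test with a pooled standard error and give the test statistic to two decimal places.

p̂₁ = 608/739 = 0.8227, p̂₂ = 537/695 = 0.7727.
Pooled p̂ = (608+537)/(739+695) = 1145/1434 = 0.7985.
SE = √(0.160918 × 0.00279203) = 0.0212.
z = (0.8227 − 0.7727)/0.0212 = 0.0500/0.0212 = 2.36.
p-value = P(Z < 2.362) ≈ 0.9909.

z = 2.36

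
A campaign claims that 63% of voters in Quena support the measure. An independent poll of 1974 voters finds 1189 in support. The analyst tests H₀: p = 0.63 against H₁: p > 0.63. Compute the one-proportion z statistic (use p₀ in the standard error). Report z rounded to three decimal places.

p̂ = 1189/1974 ≈ 0.60233.
Standard error under H₀: √(0.63×0.37/1974) = 0.01087.
z = (0.60233 − 0.63)/0.01087 = -0.02767/0.01087 = -2.546.
p-value = P(Z > -2.546) ≈ 0.9946.

z = -2.546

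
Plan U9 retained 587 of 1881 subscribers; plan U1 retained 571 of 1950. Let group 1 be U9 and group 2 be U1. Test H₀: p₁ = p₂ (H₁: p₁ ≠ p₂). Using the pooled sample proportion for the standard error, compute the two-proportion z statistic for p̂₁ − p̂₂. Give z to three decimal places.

p̂₁ = 587/1881 ≈ 0.31207, p̂₂ = 571/1950 ≈ 0.29282.
Pooled p̂ = (587+571)/(1881+1950) = 1158/3831 = 0.30227.
SE = √(0.210903 × 0.00104445) = 0.01484.
z = (0.31207 − 0.29282)/0.01484 = 0.01925/0.01484 = 1.297.

z = 1.297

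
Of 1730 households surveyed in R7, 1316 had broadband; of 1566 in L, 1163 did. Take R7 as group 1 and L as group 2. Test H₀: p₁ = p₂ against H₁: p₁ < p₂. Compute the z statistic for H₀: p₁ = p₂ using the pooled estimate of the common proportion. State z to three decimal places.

p̂₁ = 1316/1730 ≈ 0.760694, p̂₂ = 1163/1566 ≈ 0.742656.
Pooled p̂ = (1316+1163)/(1730+1566) = 2479/3296 = 0.752124.
SE = √(0.186434 × 0.0012166) = 0.015060.
z = (0.760694 − 0.742656)/0.015060 = 0.018038/0.015060 = 1.198.

z = 1.198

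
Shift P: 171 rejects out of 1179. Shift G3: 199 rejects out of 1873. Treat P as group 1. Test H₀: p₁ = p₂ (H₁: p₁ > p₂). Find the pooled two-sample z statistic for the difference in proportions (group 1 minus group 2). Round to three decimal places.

p̂₁ = 171/1179 = 0.145038, p̂₂ = 199/1873 = 0.106247.
Pooled p̂ = (171+199)/(1179+1873) = 370/3052 = 0.121232.
SE = √(p̂(1−p̂)(1/n₁+1/n₂)) = √(0.121232·0.878768·0.00138208) = √(0.00014724) = 0.012134.
z = (0.145038 − 0.106247)/0.012134 = 0.038791/0.012134 = 3.197.

z = 3.197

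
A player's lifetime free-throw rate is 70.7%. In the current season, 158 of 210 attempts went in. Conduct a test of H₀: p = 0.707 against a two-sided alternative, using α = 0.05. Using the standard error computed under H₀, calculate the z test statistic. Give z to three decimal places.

z = 1.445

p̂ = 158/210 = 0.75238.
Standard error under H₀: √(0.707×0.293/210) = 0.03141.
z = (0.75238 − 0.707)/0.03141 = 0.04538/0.03141 = 1.445.
p-value = 2·P(Z > 1.445) ≈ 0.1485, so at α = 0.05 we fail to reject H₀.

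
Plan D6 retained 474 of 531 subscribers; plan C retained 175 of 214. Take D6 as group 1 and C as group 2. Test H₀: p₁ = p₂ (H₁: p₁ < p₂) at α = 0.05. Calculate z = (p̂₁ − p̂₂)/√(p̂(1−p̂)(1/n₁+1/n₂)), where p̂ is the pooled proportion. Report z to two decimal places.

p̂₁ = 474/531 = 0.8927, p̂₂ = 175/214 = 0.8178.
Pooled p̂ = (474+175)/(531+214) = 649/745 = 0.8711.
SE = √(0.112254 × 0.00655614) = 0.0271.
z = (0.8927 − 0.8178)/0.0271 = 0.0749/0.0271 = 2.76.
p-value = P(Z < 2.761) ≈ 0.9971, so at α = 0.05 we fail to reject H₀.

z = 2.76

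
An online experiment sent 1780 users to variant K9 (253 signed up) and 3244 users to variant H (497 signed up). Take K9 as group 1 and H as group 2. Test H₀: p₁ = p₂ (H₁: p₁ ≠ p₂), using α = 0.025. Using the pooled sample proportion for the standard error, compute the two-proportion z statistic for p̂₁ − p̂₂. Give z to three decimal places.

p̂₁ = 253/1780 = 0.142135, p̂₂ = 497/3244 = 0.153206.
Pooled p̂ = (253+497)/(1780+3244) = 750/5024 = 0.149283.
SE = √(p̂(1−p̂)(1/n₁+1/n₂)) = √(0.149283·0.850717·0.000870059) = √(0.000110496) = 0.010512.
z = (0.142135 − 0.153206)/0.010512 = -0.011071/0.010512 = -1.053.
Two-sided p-value ≈ 2·Φ(−1.053) = 0.2922. With α = 0.025, fail to reject H₀.

z = -1.053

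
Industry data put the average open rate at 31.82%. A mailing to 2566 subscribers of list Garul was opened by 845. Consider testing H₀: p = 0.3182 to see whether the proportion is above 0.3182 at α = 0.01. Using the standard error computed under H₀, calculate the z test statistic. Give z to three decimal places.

p̂ = 845/2566 = 0.329306.
Standard error under H₀: √(0.3182×0.6818/2566) = 0.009195.
z = (0.329306 − 0.3182)/0.009195 = 0.011106/0.009195 = 1.208.
p-value = P(Z > 1.208) ≈ 0.1135. With α = 0.01, fail to reject H₀.

z = 1.208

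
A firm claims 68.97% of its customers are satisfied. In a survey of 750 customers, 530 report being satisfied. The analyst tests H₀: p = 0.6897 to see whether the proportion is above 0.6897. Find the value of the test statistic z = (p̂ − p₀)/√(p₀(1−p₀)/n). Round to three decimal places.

p̂ = 530/750 ≈ 0.706667.
SE = √(p₀(1−p₀)/n) = √(0.21401/750) = 0.016892.
z = (0.706667 − 0.6897)/0.016892 = 0.016967/0.016892 = 1.004.
p-value = P(Z > 1.004) ≈ 0.1576.

z = 1.004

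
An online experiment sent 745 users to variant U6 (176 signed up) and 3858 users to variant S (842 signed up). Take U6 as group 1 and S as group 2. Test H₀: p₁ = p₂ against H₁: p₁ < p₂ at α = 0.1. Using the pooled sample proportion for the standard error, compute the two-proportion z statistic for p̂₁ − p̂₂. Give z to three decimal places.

z = 1.083

p̂₁ = 176/745 ≈ 0.23624, p̂₂ = 842/3858 ≈ 0.21825.
Pooled p̂ = (176+842)/(745+3858) = 1018/4603 = 0.22116.
SE = √(0.172248 × 0.00160148) = 0.01661.
z = (0.23624 − 0.21825)/0.01661 = 0.01799/0.01661 = 1.083.
p-value = P(Z < 1.083) ≈ 0.8607. With α = 0.1, fail to reject H₀.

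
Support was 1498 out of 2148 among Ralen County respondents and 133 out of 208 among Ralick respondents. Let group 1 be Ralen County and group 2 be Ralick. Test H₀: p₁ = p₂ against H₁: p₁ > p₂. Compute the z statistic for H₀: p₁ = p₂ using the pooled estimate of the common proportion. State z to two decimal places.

p̂₁ = 1498/2148 = 0.6974, p̂₂ = 133/208 = 0.6394.
Pooled p̂ = (1498+133)/(2148+208) = 1631/2356 = 0.6923.
SE = √(p̂(1−p̂)(1/n₁+1/n₂)) = √(0.6923·0.3077·0.00527324) = √(0.00112336) = 0.0335.
z = (0.6974 − 0.6394)/0.0335 = 0.0580/0.0335 = 1.73.
p-value = P(Z > 1.730) ≈ 0.0419.

z = 1.73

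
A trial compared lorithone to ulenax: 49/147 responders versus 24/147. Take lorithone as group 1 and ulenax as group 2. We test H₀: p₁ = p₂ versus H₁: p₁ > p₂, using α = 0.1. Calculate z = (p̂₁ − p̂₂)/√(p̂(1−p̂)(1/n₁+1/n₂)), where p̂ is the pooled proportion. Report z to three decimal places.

z = 3.375

p̂₁ = 49/147 ≈ 0.33333, p̂₂ = 24/147 ≈ 0.16327.
Pooled p̂ = (49+24)/(147+147) = 73/294 = 0.24830.
SE = √(0.186647 × 0.0136054) = 0.05039.
z = (0.33333 − 0.16327)/0.05039 = 0.17006/0.05039 = 3.375.
p-value = P(Z > 3.375) ≈ 0.0004. With α = 0.1, reject H₀.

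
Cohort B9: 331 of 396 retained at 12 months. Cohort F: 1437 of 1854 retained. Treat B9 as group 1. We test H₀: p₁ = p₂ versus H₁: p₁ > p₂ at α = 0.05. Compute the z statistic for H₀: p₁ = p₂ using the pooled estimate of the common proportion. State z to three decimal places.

p̂₁ = 331/396 = 0.83586, p̂₂ = 1437/1854 = 0.77508.
Pooled p̂ = (331+1437)/(396+1854) = 1768/2250 = 0.78578.
SE = √(0.168331 × 0.00306463) = 0.02271.
z = (0.83586 − 0.77508)/0.02271 = 0.06078/0.02271 = 2.676.
p-value = P(Z > 2.676) ≈ 0.0037. With α = 0.05, reject H₀.

z = 2.676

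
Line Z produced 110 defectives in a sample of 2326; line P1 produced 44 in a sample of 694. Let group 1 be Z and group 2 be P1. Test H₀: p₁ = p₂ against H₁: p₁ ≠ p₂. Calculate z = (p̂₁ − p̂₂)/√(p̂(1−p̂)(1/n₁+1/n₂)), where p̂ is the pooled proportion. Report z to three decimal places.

p̂₁ = 110/2326 = 0.047291, p̂₂ = 44/694 = 0.063401.
Pooled p̂ = (110+44)/(2326+694) = 154/3020 = 0.050993.
SE = √(0.0483931 × 0.00187084) = 0.009515.
z = (0.047291 − 0.063401)/0.009515 = -0.016110/0.009515 = -1.693.

z = -1.693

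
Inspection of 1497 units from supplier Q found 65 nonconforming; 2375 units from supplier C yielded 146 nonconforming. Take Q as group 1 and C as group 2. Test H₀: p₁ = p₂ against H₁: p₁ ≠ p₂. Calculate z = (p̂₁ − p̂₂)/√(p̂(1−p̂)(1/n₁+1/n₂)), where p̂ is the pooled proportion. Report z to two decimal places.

p̂₁ = 65/1497 ≈ 0.0434, p̂₂ = 146/2375 ≈ 0.0615.
Pooled p̂ = (65+146)/(1497+2375) = 211/3872 = 0.0545.
SE = √(0.0515242 × 0.00108906) = 0.0075.
z = (0.0434 − 0.0615)/0.0075 = -0.0181/0.0075 = -2.41.
Two-sided p-value ≈ 2·Φ(−2.410) = 0.0159.

z = -2.41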